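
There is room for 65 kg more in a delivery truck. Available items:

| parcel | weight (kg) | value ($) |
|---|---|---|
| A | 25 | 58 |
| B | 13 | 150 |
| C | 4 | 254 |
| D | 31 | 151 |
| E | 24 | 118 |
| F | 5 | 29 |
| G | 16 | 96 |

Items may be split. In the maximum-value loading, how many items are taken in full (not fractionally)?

5

Ratios (sorted): C 63.50, B 11.54, G 6.00, F 5.80, E 4.92, D 4.87, A 2.32
take C (4 @ 254); take B (13 @ 150); take G (16 @ 96); take F (5 @ 29); take E (24 @ 118); take 3/31 of D → 14.61. Capacity used 65/65.
5 item(s) taken whole; one partial (take 3/31 of D).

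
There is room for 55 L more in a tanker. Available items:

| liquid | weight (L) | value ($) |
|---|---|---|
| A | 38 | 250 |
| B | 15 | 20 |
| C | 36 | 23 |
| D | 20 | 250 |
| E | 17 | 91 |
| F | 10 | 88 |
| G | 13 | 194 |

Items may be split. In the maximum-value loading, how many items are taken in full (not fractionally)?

Ratios (sorted): G 14.92, D 12.50, F 8.80, A 6.58, E 5.35, B 1.33, C 0.64
take G (13 @ 194); take D (20 @ 250); take F (10 @ 88); take 12/38 of A → 78.95. Capacity used 55/55.
3 item(s) taken whole; one partial (take 12/38 of A).

3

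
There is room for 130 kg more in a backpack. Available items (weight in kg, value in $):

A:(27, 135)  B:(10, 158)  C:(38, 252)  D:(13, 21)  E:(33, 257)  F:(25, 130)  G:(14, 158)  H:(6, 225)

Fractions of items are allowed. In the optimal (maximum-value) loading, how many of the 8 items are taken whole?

6

Greedy by value/weight ratio, highest first.
Order: H (225/6=37.50) > B (158/10=15.80) > G (158/14=11.29) > E (257/33=7.79) > C (252/38=6.63) > F (130/25=5.20) > A (135/27=5.00) > D (21/13=1.62)
Fill: take H (6 @ 225) → take B (10 @ 158) → take G (14 @ 158) → take E (33 @ 257) → take C (38 @ 252) → take F (25 @ 130) → take 4/27 of A → 20.00; 130/130 used.
6 item(s) taken whole; one partial (take 4/27 of A).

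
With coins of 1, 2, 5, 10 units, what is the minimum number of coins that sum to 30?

3

30 − 3×10→0
Total coins = 3 = 3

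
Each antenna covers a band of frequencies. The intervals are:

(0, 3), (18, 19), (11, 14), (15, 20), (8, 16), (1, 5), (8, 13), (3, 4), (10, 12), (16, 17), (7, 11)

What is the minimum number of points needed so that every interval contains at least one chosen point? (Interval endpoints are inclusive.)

4

By right end: [0,3]  [3,4]  [1,5]  [7,11]  [10,12]  [8,13]  [11,14]  [8,16]  [16,17]  [18,19]  [15,20]
[0,3] uncovered → point at 3; [7,11] uncovered → point at 11; [16,17] uncovered → point at 17; [18,19] uncovered → point at 19.
Points: 3, 11, 17, 19 (4 total).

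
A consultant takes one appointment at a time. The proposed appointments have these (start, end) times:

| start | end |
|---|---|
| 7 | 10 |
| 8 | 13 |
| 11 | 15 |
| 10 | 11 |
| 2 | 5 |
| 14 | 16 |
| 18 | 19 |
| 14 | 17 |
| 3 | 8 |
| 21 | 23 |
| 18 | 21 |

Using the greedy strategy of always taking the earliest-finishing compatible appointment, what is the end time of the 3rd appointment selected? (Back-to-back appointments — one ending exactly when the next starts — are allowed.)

Greedy by earliest finish: after sorting by end time, pick each interval compatible with the last pick.
Sorted by end: (2,5)  (3,8)  (7,10)  (10,11)  (8,13)  (11,15)  (14,16)  (14,17)  (18,19)  (18,21)  (21,23)
take (2,5); take (7,10); take (10,11); skip (8,13); take (11,15); take (18,19); skip (18,21); take (21,23).
Selected: (2,5) (7,10) (10,11) (11,15) (18,19) (21,23)

11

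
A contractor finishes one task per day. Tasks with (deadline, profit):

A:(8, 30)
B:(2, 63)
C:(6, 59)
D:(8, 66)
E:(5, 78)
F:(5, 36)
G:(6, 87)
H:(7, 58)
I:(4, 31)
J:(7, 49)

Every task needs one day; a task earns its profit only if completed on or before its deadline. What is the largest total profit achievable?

496

Profit order: G=87 E=78 D=66 B=63 C=59 H=58 J=49 F=36 I=31 A=30
Assign: G→slot 6, E→slot 5, D→slot 8, B→slot 2, C→slot 4, H→slot 7, J→slot 3, F→slot 1, I skipped, A skipped.
Slots: [1:F] [2:B] [3:J] [4:C] [5:E] [6:G] [7:H] [8:D]
Profit = 36 + 63 + 49 + 59 + 78 + 87 + 58 + 66 = 496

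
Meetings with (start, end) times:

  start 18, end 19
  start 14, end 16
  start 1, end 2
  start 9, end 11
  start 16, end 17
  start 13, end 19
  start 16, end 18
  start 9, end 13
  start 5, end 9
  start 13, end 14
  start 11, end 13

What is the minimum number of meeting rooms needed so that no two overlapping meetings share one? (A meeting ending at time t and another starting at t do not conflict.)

Events (time:±→running): 1:+→1 2:-→0 5:+→1 9:-→0 9:+→1 9:+→2 11:-→1 11:+→2 13:-→1 13:-→0 13:+→1 13:+→2 14:-→1 14:+→2 16:-→1 16:+→2 16:+→3 … peak 3.

3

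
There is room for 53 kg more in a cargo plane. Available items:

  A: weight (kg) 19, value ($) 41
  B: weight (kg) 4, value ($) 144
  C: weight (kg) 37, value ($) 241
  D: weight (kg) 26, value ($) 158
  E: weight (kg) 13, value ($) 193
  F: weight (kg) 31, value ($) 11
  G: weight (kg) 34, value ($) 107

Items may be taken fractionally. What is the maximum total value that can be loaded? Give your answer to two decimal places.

571.49

Greedy by value/weight ratio, highest first.
Order: B (144/4=36.00) > E (193/13=14.85) > C (241/37=6.51) > D (158/26=6.08) > G (107/34=3.15) > A (41/19=2.16) > F (11/31=0.35)
Fill: take B (4 @ 144) → take E (13 @ 193) → take 36/37 of C → 234.49; 53/53 used.
Total value = 571.49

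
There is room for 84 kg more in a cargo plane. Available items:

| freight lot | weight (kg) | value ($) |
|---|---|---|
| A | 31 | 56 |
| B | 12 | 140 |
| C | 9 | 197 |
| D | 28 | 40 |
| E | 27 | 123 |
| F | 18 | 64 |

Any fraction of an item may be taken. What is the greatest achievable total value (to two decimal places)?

556.52

Greedy by value/weight ratio, highest first.
Order: C (197/9=21.89) > B (140/12=11.67) > E (123/27=4.56) > F (64/18=3.56) > A (56/31=1.81) > D (40/28=1.43)
Fill: take C (9 @ 197) → take B (12 @ 140) → take E (27 @ 123) → take F (18 @ 64) → take 18/31 of A → 32.52; 84/84 used.
Total value = 556.52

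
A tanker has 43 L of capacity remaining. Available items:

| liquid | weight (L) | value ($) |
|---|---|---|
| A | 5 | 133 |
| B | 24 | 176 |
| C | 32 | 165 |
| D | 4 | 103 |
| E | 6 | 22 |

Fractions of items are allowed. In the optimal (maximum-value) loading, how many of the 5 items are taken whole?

Sort by value per unit weight and fill in that order.
Ratios (sorted): A 26.60, D 25.75, B 7.33, C 5.16, E 3.67
take A (5 @ 133); take D (4 @ 103); take B (24 @ 176); take 10/32 of C → 51.56. Capacity used 43/43.
3 item(s) taken whole; one partial (take 10/32 of C).

3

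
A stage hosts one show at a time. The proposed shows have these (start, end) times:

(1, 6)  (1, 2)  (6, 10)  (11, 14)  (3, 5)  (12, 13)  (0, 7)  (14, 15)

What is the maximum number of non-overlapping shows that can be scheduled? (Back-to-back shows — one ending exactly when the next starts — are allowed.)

5

Greedy by earliest finish: after sorting by end time, pick each interval compatible with the last pick.
Sorted by end: (1,2)  (3,5)  (1,6)  (0,7)  (6,10)  (12,13)  (11,14)  (14,15)
take (1,2); take (3,5); take (6,10); take (12,13); skip (11,14); take (14,15).
Selected 5 shows.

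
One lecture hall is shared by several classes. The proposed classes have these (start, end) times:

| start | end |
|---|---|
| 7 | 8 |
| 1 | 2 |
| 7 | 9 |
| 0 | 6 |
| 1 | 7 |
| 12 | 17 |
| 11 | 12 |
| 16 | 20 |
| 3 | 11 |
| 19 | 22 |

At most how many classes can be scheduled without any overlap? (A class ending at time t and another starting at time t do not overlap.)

5

Order by finish time; keep every interval that doesn't clash with the previous kept one.
Sorted by end: (1,2)  (0,6)  (1,7)  (7,8)  (7,9)  (3,11)  (11,12)  (12,17)  (16,20)  (19,22)
take (1,2); skip (0,6); take (7,8); take (11,12); take (12,17); take (19,22).
Selected 5 classes.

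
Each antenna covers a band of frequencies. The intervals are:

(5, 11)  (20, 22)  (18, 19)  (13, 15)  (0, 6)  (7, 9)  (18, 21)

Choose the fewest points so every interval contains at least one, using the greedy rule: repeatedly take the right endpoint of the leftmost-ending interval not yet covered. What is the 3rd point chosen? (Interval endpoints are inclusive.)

15

Process intervals by earliest right end; each time one isn't hit yet, stab at its right endpoint.
By right end: [0,6]  [7,9]  [5,11]  [13,15]  [18,19]  [18,21]  [20,22]
[0,6] uncovered → point at 6; [7,9] uncovered → point at 9; [13,15] uncovered → point at 15; [18,19] uncovered → point at 19; [20,22] uncovered → point at 22.
Points: 6, 9, 15, 19, 22 (5 total).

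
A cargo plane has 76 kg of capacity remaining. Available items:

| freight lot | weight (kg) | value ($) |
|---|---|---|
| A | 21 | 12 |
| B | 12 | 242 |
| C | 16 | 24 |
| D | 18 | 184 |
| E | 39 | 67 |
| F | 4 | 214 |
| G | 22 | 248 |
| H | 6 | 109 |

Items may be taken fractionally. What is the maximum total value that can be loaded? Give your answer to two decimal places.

1021.05

Greedy by value/weight ratio, highest first.
Order: F (214/4=53.50) > B (242/12=20.17) > H (109/6=18.17) > G (248/22=11.27) > D (184/18=10.22) > E (67/39=1.72) > C (24/16=1.50) > A (12/21=0.57)
Fill: take F (4 @ 214) → take B (12 @ 242) → take H (6 @ 109) → take G (22 @ 248) → take D (18 @ 184) → take 14/39 of E → 24.05; 76/76 used.
Total value = 1021.05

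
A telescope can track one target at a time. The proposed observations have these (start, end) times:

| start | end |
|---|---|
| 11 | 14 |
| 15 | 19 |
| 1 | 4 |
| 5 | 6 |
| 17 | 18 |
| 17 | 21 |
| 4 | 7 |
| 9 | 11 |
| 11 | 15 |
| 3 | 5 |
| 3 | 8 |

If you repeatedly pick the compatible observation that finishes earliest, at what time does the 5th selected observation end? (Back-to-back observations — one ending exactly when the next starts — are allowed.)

18

Greedy by earliest finish: after sorting by end time, pick each interval compatible with the last pick.
Sorted by end: (1,4)  (3,5)  (5,6)  (4,7)  (3,8)  (9,11)  (11,14)  (11,15)  (17,18)  (15,19)  (17,21)
take (1,4); take (5,6); skip (4,7); skip (3,8); take (9,11); take (11,14); skip (11,15); take (17,18); skip (15,19).
Selected: (1,4) (5,6) (9,11) (11,14) (17,18)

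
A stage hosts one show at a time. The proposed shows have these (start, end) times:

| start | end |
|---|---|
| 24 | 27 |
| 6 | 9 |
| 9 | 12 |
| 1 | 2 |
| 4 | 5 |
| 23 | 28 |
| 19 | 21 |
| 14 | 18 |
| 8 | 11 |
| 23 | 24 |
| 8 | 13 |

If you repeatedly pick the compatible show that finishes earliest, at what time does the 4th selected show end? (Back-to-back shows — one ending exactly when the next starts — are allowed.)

12

Sort by end time and greedily take each interval whose start is ≥ the last chosen end.
Sorted by end: (1,2)  (4,5)  (6,9)  (8,11)  (9,12)  (8,13)  (14,18)  (19,21)  (23,24)  (24,27)  (23,28)
take (1,2); take (4,5); take (6,9); take (9,12); take (14,18); take (19,21); take (23,24); take (24,27).
Selected: (1,2) (4,5) (6,9) (9,12) (14,18) (19,21) (23,24) (24,27)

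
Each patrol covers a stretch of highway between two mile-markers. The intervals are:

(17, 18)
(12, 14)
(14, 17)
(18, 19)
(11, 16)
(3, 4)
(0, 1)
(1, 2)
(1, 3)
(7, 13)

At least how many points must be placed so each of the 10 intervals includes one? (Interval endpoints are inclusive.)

Sorted: [0,1] [1,2] [1,3] [3,4] [7,13] [12,14] [11,16] [14,17] [17,18] [18,19]
{[0,1],[1,2],[1,3]} hit by 1; {[3,4]} hit by 4; {[7,13],[12,14],[11,16]} hit by 13; {[14,17],[17,18]} hit by 17; {[18,19]} hit by 19.
Points: 1, 4, 13, 17, 19 (5 total).

5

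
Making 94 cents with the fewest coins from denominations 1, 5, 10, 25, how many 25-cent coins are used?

3

Use the largest denomination that fits, subtract, and repeat.
94 = 3×25 + 1×10 + 1×5 + 4×1
Count of 25: 3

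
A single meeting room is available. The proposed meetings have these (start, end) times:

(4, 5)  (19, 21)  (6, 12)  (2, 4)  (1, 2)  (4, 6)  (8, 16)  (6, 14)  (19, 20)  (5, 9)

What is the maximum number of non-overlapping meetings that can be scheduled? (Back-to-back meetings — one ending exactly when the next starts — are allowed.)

5

Greedy by earliest finish: after sorting by end time, pick each interval compatible with the last pick.
By end time: (1,2), (2,4), (4,5), (4,6), (5,9), (6,12), (6,14), (8,16), (19,20), (19,21).
Pick (1,2); next start ≥ 2 → (2,4); next start ≥ 4 → (4,5); next start ≥ 5 → (5,9); next start ≥ 9 → (19,20).
Selected 5 meetings.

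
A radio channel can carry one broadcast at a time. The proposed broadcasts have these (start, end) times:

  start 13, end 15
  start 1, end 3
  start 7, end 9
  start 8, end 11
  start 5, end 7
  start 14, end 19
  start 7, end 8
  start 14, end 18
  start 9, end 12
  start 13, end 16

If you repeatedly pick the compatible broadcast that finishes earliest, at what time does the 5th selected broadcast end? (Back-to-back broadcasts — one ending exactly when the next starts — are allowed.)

By end time: (1,3), (5,7), (7,8), (7,9), (8,11), (9,12), (13,15), (13,16), (14,18), (14,19).
Pick (1,3); next start ≥ 3 → (5,7); next start ≥ 7 → (7,8); next start ≥ 8 → (8,11); next start ≥ 11 → (13,15).
Selected: (1,3) (5,7) (7,8) (8,11) (13,15)

15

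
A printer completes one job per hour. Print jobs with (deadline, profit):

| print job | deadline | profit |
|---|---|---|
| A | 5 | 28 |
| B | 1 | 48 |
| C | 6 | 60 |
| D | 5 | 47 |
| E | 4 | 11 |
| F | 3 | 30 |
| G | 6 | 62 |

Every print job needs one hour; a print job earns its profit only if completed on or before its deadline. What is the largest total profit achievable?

275

Take jobs in profit order; each goes to the latest open slot no later than its deadline.
Profit order: G=62 C=60 B=48 D=47 F=30 A=28 E=11
Assign: G→slot 6, C→slot 5, B→slot 1, D→slot 4, F→slot 3, A→slot 2, E skipped.
Slots: [1:B] [2:A] [3:F] [4:D] [5:C] [6:G]
Profit = 48 + 28 + 30 + 47 + 60 + 62 = 275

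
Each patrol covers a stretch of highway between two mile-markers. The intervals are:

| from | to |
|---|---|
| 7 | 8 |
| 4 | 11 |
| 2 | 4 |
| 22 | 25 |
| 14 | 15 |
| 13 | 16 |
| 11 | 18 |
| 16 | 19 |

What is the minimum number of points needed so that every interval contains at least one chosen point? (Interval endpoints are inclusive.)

5

Process intervals by earliest right end; each time one isn't hit yet, stab at its right endpoint.
Sorted: [2,4] [7,8] [4,11] [14,15] [13,16] [11,18] [16,19] [22,25]
{[2,4]} hit by 4; {[7,8],[4,11]} hit by 8; {[14,15],[13,16],[11,18]} hit by 15; {[16,19]} hit by 19; {[22,25]} hit by 25.
Points: 4, 8, 15, 19, 25 (5 total).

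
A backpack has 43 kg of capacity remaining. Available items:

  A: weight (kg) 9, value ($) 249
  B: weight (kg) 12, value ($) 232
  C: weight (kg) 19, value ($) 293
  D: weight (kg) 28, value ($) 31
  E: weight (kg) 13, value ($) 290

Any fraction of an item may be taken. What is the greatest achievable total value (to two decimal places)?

Sort by value per unit weight and fill in that order.
Order: A (249/9=27.67) > E (290/13=22.31) > B (232/12=19.33) > C (293/19=15.42) > D (31/28=1.11)
Fill: take A (9 @ 249) → take E (13 @ 290) → take B (12 @ 232) → take 9/19 of C → 138.79; 43/43 used.
Total value = 909.79

909.79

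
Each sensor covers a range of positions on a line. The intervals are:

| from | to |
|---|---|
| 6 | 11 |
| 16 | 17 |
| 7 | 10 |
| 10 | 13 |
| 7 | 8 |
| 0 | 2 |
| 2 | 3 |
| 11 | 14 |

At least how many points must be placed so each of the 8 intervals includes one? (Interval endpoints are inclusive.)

Process intervals by earliest right end; each time one isn't hit yet, stab at its right endpoint.
Sorted: [0,2] [2,3] [7,8] [7,10] [6,11] [10,13] [11,14] [16,17]
{[0,2],[2,3]} hit by 2; {[7,8],[7,10],[6,11]} hit by 8; {[10,13],[11,14]} hit by 13; {[16,17]} hit by 17.
Points: 2, 8, 13, 17 (4 total).

4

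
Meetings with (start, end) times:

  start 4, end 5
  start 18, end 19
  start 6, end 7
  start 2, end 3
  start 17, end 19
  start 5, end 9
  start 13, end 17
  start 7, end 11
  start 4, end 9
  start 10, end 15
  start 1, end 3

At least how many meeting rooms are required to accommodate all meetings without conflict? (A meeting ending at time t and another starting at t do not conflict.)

The answer is the maximum number of intervals overlapping at any instant.
Events (time:±→running): 1:+→1 2:+→2 3:-→1 3:-→0 4:+→1 4:+→2 5:-→1 5:+→2 6:+→3 … peak 3.

3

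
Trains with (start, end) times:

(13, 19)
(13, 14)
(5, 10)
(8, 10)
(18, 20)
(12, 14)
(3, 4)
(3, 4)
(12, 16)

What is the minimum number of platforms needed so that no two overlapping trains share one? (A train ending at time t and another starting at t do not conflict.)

4

The answer is the maximum number of intervals overlapping at any instant.
starts: [3, 3, 5, 8, 12, 12, 13, 13, 18]
ends:   [4, 4, 10, 10, 14, 14, 16, 19, 20]
s3→1 s3→2 e4→1 e4→0 s5→1 s8→2 e10→1 e10→0 s12→1 s12→2 s13→3 s13→4  — peak 4.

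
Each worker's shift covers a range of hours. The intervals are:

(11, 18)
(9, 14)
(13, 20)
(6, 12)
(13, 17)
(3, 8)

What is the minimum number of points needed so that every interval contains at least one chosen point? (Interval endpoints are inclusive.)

2

Sort by right endpoint; whenever an interval is uncovered, place a point at its right end.
Sorted: [3,8] [6,12] [9,14] [13,17] [11,18] [13,20]
{[3,8],[6,12]} hit by 8; {[9,14],[13,17],[11,18],[13,20]} hit by 14.
Points: 8, 14 (2 total).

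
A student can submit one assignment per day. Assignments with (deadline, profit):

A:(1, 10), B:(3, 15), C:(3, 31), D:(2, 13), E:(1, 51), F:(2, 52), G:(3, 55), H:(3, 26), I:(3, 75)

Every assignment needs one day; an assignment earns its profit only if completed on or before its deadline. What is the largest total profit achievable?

182

Sort by profit descending; place each in the latest free slot ≤ its deadline.
Profit order: I=75 G=55 F=52 E=51 C=31 H=26 B=15 D=13 A=10
Assign: I→slot 3, G→slot 2, F→slot 1, E skipped, C skipped, H skipped, B skipped, D skipped, A skipped.
Slots: [1:F] [2:G] [3:I]
Profit = 52 + 55 + 75 = 182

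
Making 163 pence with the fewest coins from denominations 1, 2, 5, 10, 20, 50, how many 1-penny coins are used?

1

163 = 3×50 + 1×10 + 1×2 + 1×1
Count of 1: 1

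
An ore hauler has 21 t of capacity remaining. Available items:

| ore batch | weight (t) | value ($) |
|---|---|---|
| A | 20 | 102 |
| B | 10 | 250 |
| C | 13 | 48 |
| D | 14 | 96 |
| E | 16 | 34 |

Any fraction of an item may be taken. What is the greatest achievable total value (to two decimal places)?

325.43

Greedy by value/weight ratio, highest first.
Order: B (250/10=25.00) > D (96/14=6.86) > A (102/20=5.10) > C (48/13=3.69) > E (34/16=2.12)
Fill: take B (10 @ 250) → take 11/14 of D → 75.43; 21/21 used.
Total value = 325.43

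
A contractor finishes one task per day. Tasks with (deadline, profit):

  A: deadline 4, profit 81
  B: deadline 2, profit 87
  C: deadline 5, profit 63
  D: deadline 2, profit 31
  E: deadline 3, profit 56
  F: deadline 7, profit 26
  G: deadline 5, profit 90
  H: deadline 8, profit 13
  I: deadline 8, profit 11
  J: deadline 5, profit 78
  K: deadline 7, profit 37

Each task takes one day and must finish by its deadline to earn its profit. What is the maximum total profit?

475

Sort by profit descending; place each in the latest free slot ≤ its deadline.
Profit order: G=90 B=87 A=81 J=78 C=63 E=56 K=37 D=31 F=26 H=13 I=11
Assign: G→slot 5, B→slot 2, A→slot 4, J→slot 3, C→slot 1, E skipped, K→slot 7, D skipped, F→slot 6, H→slot 8, I skipped.
Slots: [1:C] [2:B] [3:J] [4:A] [5:G] [6:F] [7:K] [8:H]
Profit = 63 + 87 + 78 + 81 + 90 + 26 + 37 + 13 = 475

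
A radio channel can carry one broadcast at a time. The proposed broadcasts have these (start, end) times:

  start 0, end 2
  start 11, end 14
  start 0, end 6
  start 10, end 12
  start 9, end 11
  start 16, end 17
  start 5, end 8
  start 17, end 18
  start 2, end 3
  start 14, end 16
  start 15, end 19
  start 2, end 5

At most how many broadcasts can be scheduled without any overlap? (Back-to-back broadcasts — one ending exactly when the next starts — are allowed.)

8

Sorted by end: (0,2)  (2,3)  (2,5)  (0,6)  (5,8)  (9,11)  (10,12)  (11,14)  (14,16)  (16,17)  (17,18)  (15,19)
take (0,2); take (2,3); take (5,8); take (9,11); skip (10,12); take (11,14); take (14,16); take (16,17); take (17,18); skip (15,19).
Selected 8 broadcasts.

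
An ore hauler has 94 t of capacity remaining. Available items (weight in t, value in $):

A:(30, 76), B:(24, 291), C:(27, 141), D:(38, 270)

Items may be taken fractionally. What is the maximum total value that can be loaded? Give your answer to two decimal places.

714.67

Greedy by value/weight ratio, highest first.
Order: B (291/24=12.12) > D (270/38=7.11) > C (141/27=5.22) > A (76/30=2.53)
Fill: take B (24 @ 291) → take D (38 @ 270) → take C (27 @ 141) → take 5/30 of A → 12.67; 94/94 used.
Total value = 714.67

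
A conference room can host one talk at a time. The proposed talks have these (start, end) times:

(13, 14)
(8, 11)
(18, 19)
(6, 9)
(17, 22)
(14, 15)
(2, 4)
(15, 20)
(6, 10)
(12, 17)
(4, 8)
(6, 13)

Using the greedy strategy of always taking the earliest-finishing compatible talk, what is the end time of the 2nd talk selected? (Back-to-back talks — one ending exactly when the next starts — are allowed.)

8

By end time: (2,4), (4,8), (6,9), (6,10), (8,11), (6,13), (13,14), (14,15), (12,17), (18,19), (15,20), (17,22).
Pick (2,4); next start ≥ 4 → (4,8); next start ≥ 8 → (8,11); next start ≥ 11 → (13,14); next start ≥ 14 → (14,15); next start ≥ 15 → (18,19).
Selected: (2,4) (4,8) (8,11) (13,14) (14,15) (18,19)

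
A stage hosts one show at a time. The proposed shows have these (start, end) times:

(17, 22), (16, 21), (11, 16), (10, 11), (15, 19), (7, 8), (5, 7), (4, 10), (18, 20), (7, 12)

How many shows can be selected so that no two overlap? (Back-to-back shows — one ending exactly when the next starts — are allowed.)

Greedy by earliest finish: after sorting by end time, pick each interval compatible with the last pick.
By end time: (5,7), (7,8), (4,10), (10,11), (7,12), (11,16), (15,19), (18,20), (16,21), (17,22).
Pick (5,7); next start ≥ 7 → (7,8); next start ≥ 8 → (10,11); next start ≥ 11 → (11,16); next start ≥ 16 → (18,20).
Selected 5 shows.

5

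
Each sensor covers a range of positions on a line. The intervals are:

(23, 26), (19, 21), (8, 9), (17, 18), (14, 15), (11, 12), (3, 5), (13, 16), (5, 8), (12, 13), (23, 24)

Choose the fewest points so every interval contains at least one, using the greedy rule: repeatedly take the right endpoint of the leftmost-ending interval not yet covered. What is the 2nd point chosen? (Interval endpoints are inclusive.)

9

Sorted: [3,5] [5,8] [8,9] [11,12] [12,13] [14,15] [13,16] [17,18] [19,21] [23,24] [23,26]
{[3,5],[5,8]} hit by 5; {[8,9]} hit by 9; {[11,12],[12,13]} hit by 12; {[14,15],[13,16]} hit by 15; {[17,18]} hit by 18; {[19,21]} hit by 21; {[23,24],[23,26]} hit by 24.
Points: 5, 9, 12, 15, 18, 21, 24 (7 total).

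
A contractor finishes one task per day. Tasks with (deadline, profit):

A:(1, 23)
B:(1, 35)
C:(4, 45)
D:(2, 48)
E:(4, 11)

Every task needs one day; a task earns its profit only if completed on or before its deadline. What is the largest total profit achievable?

Profit order: D=48 C=45 B=35 A=23 E=11
Assign: D→slot 2, C→slot 4, B→slot 1, A skipped, E→slot 3.
Slots: [1:B] [2:D] [3:E] [4:C]
Profit = 35 + 48 + 11 + 45 = 139

139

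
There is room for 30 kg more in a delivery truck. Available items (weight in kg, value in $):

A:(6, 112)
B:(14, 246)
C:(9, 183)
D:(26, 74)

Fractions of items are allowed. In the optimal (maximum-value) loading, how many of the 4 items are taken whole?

Sort by value per unit weight and fill in that order.
Ratios (sorted): C 20.33, A 18.67, B 17.57, D 2.85
take C (9 @ 183); take A (6 @ 112); take B (14 @ 246); take 1/26 of D → 2.85. Capacity used 30/30.
3 item(s) taken whole; one partial (take 1/26 of D).

3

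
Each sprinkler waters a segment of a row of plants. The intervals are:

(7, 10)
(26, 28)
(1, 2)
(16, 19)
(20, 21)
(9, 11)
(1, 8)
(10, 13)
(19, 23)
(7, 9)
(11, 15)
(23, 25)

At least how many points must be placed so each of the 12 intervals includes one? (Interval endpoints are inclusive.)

Sort by right endpoint; whenever an interval is uncovered, place a point at its right end.
Sorted: [1,2] [1,8] [7,9] [7,10] [9,11] [10,13] [11,15] [16,19] [20,21] [19,23] [23,25] [26,28]
{[1,2],[1,8]} hit by 2; {[7,9],[7,10],[9,11]} hit by 9; {[10,13],[11,15]} hit by 13; {[16,19]} hit by 19; {[20,21],[19,23]} hit by 21; {[23,25]} hit by 25; {[26,28]} hit by 28.
Points: 2, 9, 13, 19, 21, 25, 28 (7 total).

7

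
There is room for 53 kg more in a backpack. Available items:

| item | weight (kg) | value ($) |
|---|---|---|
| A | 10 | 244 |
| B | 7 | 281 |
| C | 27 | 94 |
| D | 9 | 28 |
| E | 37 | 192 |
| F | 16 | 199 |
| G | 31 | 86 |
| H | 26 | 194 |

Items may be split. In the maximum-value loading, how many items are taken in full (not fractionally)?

3

Sort by value per unit weight and fill in that order.
Ratios (sorted): B 40.14, A 24.40, F 12.44, H 7.46, E 5.19, C 3.48, D 3.11, G 2.77
take B (7 @ 281); take A (10 @ 244); take F (16 @ 199); take 20/26 of H → 149.23. Capacity used 53/53.
3 item(s) taken whole; one partial (take 20/26 of H).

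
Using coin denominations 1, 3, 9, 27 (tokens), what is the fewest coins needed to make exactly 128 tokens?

8

128 − 4×27→20 − 2×9→2 − 2×1→0
Total coins = 4 + 2 + 2 = 8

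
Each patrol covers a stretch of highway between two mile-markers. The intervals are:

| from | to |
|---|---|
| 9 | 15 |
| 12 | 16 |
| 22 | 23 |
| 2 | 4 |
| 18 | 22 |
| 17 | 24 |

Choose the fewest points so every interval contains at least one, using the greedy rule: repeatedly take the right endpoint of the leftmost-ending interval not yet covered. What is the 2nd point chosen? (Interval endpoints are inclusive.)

15

Sort by right endpoint; whenever an interval is uncovered, place a point at its right end.
Sorted: [2,4] [9,15] [12,16] [18,22] [22,23] [17,24]
{[2,4]} hit by 4; {[9,15],[12,16]} hit by 15; {[18,22],[22,23],[17,24]} hit by 22.
Points: 4, 15, 22 (3 total).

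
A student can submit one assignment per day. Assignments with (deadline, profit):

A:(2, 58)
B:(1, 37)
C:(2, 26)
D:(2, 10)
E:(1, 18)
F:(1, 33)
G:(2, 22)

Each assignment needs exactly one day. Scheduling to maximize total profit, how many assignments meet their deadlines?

2

Sort by profit descending; place each in the latest free slot ≤ its deadline.
Profit order: A=58 B=37 F=33 C=26 G=22 E=18 D=10
Assign: A→slot 2, B→slot 1, F skipped, C skipped, G skipped, E skipped, D skipped.
Slots: [1:B] [2:A]
2 of 7 scheduled.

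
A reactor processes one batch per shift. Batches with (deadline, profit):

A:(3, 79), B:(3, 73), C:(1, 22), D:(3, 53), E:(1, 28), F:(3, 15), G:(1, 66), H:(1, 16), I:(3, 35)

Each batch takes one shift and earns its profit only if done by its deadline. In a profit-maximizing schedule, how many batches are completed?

3

Sort by profit descending; place each in the latest free slot ≤ its deadline.
By profit: A(d3,79), B(d3,73), G(d1,66), D(d3,53), I(d3,35), E(d1,28), C(d1,22), H(d1,16), F(d3,15)
A→slot 3; B→slot 2; G→slot 1; D skipped; I skipped; E skipped; C skipped; H skipped; F skipped.
3 of 9 scheduled.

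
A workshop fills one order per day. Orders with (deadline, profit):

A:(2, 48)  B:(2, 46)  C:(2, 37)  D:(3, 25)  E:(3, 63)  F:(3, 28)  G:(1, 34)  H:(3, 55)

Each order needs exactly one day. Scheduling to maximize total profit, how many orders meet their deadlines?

By profit: E(d3,63), H(d3,55), A(d2,48), B(d2,46), C(d2,37), G(d1,34), F(d3,28), D(d3,25)
E→slot 3; H→slot 2; A→slot 1; B skipped; C skipped; G skipped; F skipped; D skipped.
3 of 8 scheduled.

3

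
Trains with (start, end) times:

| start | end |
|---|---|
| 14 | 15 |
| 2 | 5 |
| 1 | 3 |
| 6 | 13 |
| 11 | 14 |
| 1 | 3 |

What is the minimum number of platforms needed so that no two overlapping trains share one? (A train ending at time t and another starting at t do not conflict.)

starts: [1, 1, 2, 6, 11, 14]
ends:   [3, 3, 5, 13, 14, 15]
s1→1 s1→2 s2→3  — peak 3.

3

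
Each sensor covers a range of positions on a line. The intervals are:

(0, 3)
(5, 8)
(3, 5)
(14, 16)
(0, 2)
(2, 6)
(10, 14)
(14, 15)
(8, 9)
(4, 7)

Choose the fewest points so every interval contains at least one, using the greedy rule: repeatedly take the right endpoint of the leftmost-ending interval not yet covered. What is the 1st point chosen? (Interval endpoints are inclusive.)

2

Process intervals by earliest right end; each time one isn't hit yet, stab at its right endpoint.
Sorted: [0,2] [0,3] [3,5] [2,6] [4,7] [5,8] [8,9] [10,14] [14,15] [14,16]
{[0,2],[0,3]} hit by 2; {[3,5],[2,6],[4,7],[5,8]} hit by 5; {[8,9]} hit by 9; {[10,14],[14,15],[14,16]} hit by 14.
Points: 2, 5, 9, 14 (4 total).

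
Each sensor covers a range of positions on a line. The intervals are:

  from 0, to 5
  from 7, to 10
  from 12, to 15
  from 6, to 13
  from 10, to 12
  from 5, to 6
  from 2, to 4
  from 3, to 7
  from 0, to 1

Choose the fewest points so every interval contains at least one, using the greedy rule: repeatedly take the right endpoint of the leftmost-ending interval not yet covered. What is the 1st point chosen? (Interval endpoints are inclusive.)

By right end: [0,1]  [2,4]  [0,5]  [5,6]  [3,7]  [7,10]  [10,12]  [6,13]  [12,15]
[0,1] uncovered → point at 1; [2,4] uncovered → point at 4; [5,6] uncovered → point at 6; [7,10] uncovered → point at 10; [12,15] uncovered → point at 15.
Points: 1, 4, 6, 10, 15 (5 total).

1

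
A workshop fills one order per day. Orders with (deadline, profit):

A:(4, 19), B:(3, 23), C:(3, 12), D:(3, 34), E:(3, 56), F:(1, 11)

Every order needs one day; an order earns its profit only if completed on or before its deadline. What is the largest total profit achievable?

132

Profit order: E=56 D=34 B=23 A=19 C=12 F=11
Assign: E→slot 3, D→slot 2, B→slot 1, A→slot 4, C skipped, F skipped.
Slots: [1:B] [2:D] [3:E] [4:A]
Profit = 23 + 34 + 56 + 19 = 132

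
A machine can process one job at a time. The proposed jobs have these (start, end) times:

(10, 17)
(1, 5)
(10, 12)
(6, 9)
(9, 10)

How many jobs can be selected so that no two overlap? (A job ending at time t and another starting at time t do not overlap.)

4

Greedy by earliest finish: after sorting by end time, pick each interval compatible with the last pick.
By end time: (1,5), (6,9), (9,10), (10,12), (10,17).
Pick (1,5); next start ≥ 5 → (6,9); next start ≥ 9 → (9,10); next start ≥ 10 → (10,12).
Selected 4 jobs.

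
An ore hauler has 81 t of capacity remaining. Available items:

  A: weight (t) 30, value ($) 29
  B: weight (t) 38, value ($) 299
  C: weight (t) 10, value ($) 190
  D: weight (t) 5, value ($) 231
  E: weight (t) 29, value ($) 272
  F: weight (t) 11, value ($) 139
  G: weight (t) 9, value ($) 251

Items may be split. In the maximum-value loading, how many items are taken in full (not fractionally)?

Order: D (231/5=46.20) > G (251/9=27.89) > C (190/10=19.00) > F (139/11=12.64) > E (272/29=9.38) > B (299/38=7.87) > A (29/30=0.97)
Fill: take D (5 @ 231) → take G (9 @ 251) → take C (10 @ 190) → take F (11 @ 139) → take E (29 @ 272) → take 17/38 of B → 133.76; 81/81 used.
5 item(s) taken whole; one partial (take 17/38 of B).

5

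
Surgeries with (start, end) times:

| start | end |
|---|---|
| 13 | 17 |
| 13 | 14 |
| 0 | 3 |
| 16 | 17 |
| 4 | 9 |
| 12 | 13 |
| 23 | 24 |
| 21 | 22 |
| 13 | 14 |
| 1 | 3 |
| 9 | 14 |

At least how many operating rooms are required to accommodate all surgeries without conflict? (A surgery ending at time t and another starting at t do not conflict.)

4

Events (time:±→running): 0:+→1 1:+→2 3:-→1 3:-→0 4:+→1 9:-→0 9:+→1 12:+→2 13:-→1 13:+→2 13:+→3 13:+→4 … peak 4.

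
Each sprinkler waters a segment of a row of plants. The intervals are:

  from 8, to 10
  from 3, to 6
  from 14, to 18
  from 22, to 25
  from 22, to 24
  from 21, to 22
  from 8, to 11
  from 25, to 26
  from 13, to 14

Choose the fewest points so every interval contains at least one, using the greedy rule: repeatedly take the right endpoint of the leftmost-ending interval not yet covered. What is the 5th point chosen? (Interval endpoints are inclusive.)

Sort by right endpoint; whenever an interval is uncovered, place a point at its right end.
Sorted: [3,6] [8,10] [8,11] [13,14] [14,18] [21,22] [22,24] [22,25] [25,26]
{[3,6]} hit by 6; {[8,10],[8,11]} hit by 10; {[13,14],[14,18]} hit by 14; {[21,22],[22,24],[22,25]} hit by 22; {[25,26]} hit by 26.
Points: 6, 10, 14, 22, 26 (5 total).

26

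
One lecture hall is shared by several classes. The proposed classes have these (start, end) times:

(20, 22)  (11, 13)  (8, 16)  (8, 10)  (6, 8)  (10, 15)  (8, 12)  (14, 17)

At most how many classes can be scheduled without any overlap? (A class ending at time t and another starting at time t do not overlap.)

5

By end time: (6,8), (8,10), (8,12), (11,13), (10,15), (8,16), (14,17), (20,22).
Pick (6,8); next start ≥ 8 → (8,10); next start ≥ 10 → (11,13); next start ≥ 13 → (14,17); next start ≥ 17 → (20,22).
Selected 5 classes.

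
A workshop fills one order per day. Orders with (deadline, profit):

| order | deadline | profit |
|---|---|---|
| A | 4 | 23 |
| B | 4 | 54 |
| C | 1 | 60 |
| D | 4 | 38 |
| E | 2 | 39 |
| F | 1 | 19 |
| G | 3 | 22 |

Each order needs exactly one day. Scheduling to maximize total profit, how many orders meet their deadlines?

4

By profit: C(d1,60), B(d4,54), E(d2,39), D(d4,38), A(d4,23), G(d3,22), F(d1,19)
C→slot 1; B→slot 4; E→slot 2; D→slot 3; A skipped; G skipped; F skipped.
4 of 7 scheduled.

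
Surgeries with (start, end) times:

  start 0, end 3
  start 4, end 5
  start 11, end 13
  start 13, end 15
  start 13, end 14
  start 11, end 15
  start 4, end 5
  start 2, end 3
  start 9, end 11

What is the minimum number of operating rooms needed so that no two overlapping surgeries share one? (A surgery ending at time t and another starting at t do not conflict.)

3

The answer is the maximum number of intervals overlapping at any instant.
Events (time:±→running): 0:+→1 2:+→2 3:-→1 3:-→0 4:+→1 4:+→2 5:-→1 5:-→0 9:+→1 11:-→0 11:+→1 11:+→2 13:-→1 13:+→2 13:+→3 … peak 3.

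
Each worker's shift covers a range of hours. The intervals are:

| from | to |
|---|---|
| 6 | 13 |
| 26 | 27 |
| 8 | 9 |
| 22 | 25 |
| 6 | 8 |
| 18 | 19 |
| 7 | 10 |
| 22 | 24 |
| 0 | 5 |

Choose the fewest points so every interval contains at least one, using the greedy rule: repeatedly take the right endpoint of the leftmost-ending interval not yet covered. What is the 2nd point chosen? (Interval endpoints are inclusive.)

By right end: [0,5]  [6,8]  [8,9]  [7,10]  [6,13]  [18,19]  [22,24]  [22,25]  [26,27]
[0,5] uncovered → point at 5; [6,8] uncovered → point at 8; [18,19] uncovered → point at 19; [22,24] uncovered → point at 24; [26,27] uncovered → point at 27.
Points: 5, 8, 19, 24, 27 (5 total).

8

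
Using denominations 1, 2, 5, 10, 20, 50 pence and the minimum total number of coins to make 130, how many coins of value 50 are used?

2

Use the largest denomination that fits, subtract, and repeat.
130 − 2×50→30 − 1×20→10 − 1×10→0
Count of 50: 2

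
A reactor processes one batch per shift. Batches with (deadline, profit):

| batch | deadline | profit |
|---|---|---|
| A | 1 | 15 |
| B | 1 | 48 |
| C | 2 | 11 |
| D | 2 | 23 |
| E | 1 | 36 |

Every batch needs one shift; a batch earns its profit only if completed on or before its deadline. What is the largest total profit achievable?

71

By profit: B(d1,48), E(d1,36), D(d2,23), A(d1,15), C(d2,11)
B→slot 1; E skipped; D→slot 2; A skipped; C skipped.
Profit = 48 + 23 = 71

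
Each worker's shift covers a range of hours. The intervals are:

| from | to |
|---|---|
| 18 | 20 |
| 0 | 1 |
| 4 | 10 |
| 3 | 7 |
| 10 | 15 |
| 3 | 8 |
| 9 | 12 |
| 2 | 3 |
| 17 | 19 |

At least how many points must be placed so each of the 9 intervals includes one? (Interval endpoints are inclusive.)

4

Sort by right endpoint; whenever an interval is uncovered, place a point at its right end.
Sorted: [0,1] [2,3] [3,7] [3,8] [4,10] [9,12] [10,15] [17,19] [18,20]
{[0,1]} hit by 1; {[2,3],[3,7],[3,8]} hit by 3; {[4,10],[9,12],[10,15]} hit by 10; {[17,19],[18,20]} hit by 19.
Points: 1, 3, 10, 19 (4 total).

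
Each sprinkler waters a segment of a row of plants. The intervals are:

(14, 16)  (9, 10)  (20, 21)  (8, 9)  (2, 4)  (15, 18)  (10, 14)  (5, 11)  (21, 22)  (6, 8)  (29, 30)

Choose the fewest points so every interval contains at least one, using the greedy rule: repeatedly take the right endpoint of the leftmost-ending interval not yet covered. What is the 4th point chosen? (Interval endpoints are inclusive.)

Process intervals by earliest right end; each time one isn't hit yet, stab at its right endpoint.
Sorted: [2,4] [6,8] [8,9] [9,10] [5,11] [10,14] [14,16] [15,18] [20,21] [21,22] [29,30]
{[2,4]} hit by 4; {[6,8],[8,9]} hit by 8; {[9,10],[5,11],[10,14]} hit by 10; {[14,16],[15,18]} hit by 16; {[20,21],[21,22]} hit by 21; {[29,30]} hit by 30.
Points: 4, 8, 10, 16, 21, 30 (6 total).

16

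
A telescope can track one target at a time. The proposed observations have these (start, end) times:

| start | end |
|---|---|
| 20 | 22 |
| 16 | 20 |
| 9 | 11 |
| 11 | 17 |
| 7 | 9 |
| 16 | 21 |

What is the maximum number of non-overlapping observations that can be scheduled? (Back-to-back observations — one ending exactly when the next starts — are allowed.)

By end time: (7,9), (9,11), (11,17), (16,20), (16,21), (20,22).
Pick (7,9); next start ≥ 9 → (9,11); next start ≥ 11 → (11,17); next start ≥ 17 → (20,22).
Selected 4 observations.

4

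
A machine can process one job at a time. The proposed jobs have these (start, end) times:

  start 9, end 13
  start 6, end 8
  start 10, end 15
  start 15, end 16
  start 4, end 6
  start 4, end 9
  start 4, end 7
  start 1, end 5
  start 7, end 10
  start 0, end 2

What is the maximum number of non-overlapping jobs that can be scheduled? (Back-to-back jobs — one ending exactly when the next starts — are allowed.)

Greedy by earliest finish: after sorting by end time, pick each interval compatible with the last pick.
Sorted by end: (0,2)  (1,5)  (4,6)  (4,7)  (6,8)  (4,9)  (7,10)  (9,13)  (10,15)  (15,16)
take (0,2); skip (1,5); take (4,6); take (6,8); take (9,13); skip (10,15); take (15,16).
Selected 5 jobs.

5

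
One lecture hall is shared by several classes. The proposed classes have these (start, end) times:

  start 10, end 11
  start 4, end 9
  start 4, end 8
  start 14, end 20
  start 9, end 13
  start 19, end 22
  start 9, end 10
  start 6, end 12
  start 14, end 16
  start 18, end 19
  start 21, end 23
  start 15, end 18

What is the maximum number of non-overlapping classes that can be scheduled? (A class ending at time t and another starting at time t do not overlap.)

6

By end time: (4,8), (4,9), (9,10), (10,11), (6,12), (9,13), (14,16), (15,18), (18,19), (14,20), (19,22), (21,23).
Pick (4,8); next start ≥ 8 → (9,10); next start ≥ 10 → (10,11); next start ≥ 11 → (14,16); next start ≥ 16 → (18,19); next start ≥ 19 → (19,22).
Selected 6 classes.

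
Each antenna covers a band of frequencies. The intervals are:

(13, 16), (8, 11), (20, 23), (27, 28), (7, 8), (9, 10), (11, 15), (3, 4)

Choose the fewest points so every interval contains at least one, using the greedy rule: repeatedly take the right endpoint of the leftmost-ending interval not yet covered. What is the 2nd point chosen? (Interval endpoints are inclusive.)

Process intervals by earliest right end; each time one isn't hit yet, stab at its right endpoint.
By right end: [3,4]  [7,8]  [9,10]  [8,11]  [11,15]  [13,16]  [20,23]  [27,28]
[3,4] uncovered → point at 4; [7,8] uncovered → point at 8; [9,10] uncovered → point at 10; [11,15] uncovered → point at 15; [20,23] uncovered → point at 23; [27,28] uncovered → point at 28.
Points: 4, 8, 10, 15, 23, 28 (6 total).

8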